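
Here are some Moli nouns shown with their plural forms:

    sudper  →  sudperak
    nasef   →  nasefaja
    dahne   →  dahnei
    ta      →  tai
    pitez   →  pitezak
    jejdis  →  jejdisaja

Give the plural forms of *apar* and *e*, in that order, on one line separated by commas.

aparak, ei

The alternation tracks the final sound of the stem — -aja when the stem ends in a voiceless consonant (*nasef*, *jejdis*); -ak when the stem ends in a voiced consonant (*sudper*, *pitez*); -i when the stem ends in a vowel (*dahne*, *ta*).
*apar*: final sound = /r/, a voiced consonant → -ak → *aparak*.
*e*: final sound = /e/, a vowel → -i → *ei*.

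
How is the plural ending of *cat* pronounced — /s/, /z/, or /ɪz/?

The stem *cat* ends in a voiceless non-sibilant consonant.
The plural suffix surfaces as /ɪz/ after sibilants, /s/ after other voiceless consonants, and /z/ after other voiced sounds.
So the plural -s on *cat* is pronounced /s/.

/s/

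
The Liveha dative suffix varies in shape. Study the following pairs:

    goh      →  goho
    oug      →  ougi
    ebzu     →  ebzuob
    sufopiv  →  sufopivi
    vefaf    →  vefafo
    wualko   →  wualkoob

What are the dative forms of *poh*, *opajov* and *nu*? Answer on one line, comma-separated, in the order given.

The suffix is conditioned by the final sound: -o when the stem ends in a voiceless consonant (*goh*, *vefaf*); -i when the stem ends in a voiced consonant (*oug*, *sufopiv*); -ob when the stem ends in a vowel (*ebzu*, *wualko*).
Since the final sound of *poh* is /h/ (a voiceless consonant), it takes -o, giving *poho*.
*opajov* — final sound /v/ (a voiced consonant) → -i → *opajovi*.
*nu*: final sound = /u/, a vowel → -ob → *nuob*.

poho, opajovi, nuob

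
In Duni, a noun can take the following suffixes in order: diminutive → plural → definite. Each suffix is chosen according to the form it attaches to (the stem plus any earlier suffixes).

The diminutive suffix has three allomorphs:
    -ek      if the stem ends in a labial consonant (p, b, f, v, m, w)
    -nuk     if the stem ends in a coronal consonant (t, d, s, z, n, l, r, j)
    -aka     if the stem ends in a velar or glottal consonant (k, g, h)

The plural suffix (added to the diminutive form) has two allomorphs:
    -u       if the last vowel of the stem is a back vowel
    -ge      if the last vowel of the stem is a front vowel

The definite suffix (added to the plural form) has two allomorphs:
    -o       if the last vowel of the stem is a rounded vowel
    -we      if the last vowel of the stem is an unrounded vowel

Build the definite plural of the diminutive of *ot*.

*ot* — final consonant /t/ (coronal) → -nuk → *otnuk*.
Since the last vowel of the diminutive form *otnuk* is /u/ (a back vowel), it takes -u, giving *otnuku*.
The plural form *otnuku* — last vowel /u/ (a rounded vowel) → -o → *otnukuo*.

otnukuo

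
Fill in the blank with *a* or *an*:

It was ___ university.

The indefinite article is chosen by the initial *sound* of the following word, not its spelling.
*university* begins with the sound /juː/ (u pronounced /juː/) — a consonant sound.
So the article is *a*: It was a university.

a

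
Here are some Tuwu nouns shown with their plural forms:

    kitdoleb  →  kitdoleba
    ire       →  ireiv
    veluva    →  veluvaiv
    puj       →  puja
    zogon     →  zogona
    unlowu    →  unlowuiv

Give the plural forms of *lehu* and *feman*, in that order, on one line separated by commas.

lehuiv, femana

The suffix is conditioned by the final sound: -a when the stem ends in a consonant (*kitdoleb*, *puj*, *zogon*); -iv when the stem ends in a vowel (*ire*, *veluva*, *unlowu*).
*lehu* — final sound /u/ (a vowel) → -iv → *lehuiv*.
Since the final sound of *feman* is /n/ (a consonant), it takes -a, giving *femana*.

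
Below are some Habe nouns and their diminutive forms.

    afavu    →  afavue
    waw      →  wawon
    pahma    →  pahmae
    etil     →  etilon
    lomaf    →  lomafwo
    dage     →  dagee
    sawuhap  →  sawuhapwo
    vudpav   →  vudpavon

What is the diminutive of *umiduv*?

umiduvon

Looking at the final sound of each stem: -wo when the stem ends in a voiceless consonant (*lomaf*, *sawuhap*); -on when the stem ends in a voiced consonant (*waw*, *etil*, *vudpav*); -e when the stem ends in a vowel (*afavu*, *pahma*, *dage*).
*umiduv* — final sound /v/ (a voiced consonant) → -on → *umiduvon*.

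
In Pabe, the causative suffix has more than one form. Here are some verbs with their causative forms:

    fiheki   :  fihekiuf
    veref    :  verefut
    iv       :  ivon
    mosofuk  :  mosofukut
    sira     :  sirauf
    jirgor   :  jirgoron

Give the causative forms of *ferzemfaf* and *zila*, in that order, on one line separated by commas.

Looking at the final sound of each stem: -ut when the stem ends in a voiceless consonant (*veref*, *mosofuk*); -on when the stem ends in a voiced consonant (*iv*, *jirgor*); -uf when the stem ends in a vowel (*fiheki*, *sira*).
*ferzemfaf* — final sound /f/ (a voiceless consonant) → -ut → *ferzemfafut*.
*zila* — final sound /a/ (a vowel) → -uf → *zilauf*.

ferzemfafut, zilauf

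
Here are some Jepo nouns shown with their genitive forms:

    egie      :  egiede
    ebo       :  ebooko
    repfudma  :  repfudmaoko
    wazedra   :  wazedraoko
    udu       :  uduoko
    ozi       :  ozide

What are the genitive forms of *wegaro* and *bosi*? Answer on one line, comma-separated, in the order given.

wegarooko, boside

The suffix is conditioned by the last vowel: -de when the last vowel of the stem is a front vowel (*egie*, *ozi*); -oko when the last vowel of the stem is a back vowel (*ebo*, *repfudma*, *wazedra*, *udu*).
*wegaro* — last vowel /o/ (a back vowel) → -oko → *wegarooko*.
The last vowel of *bosi* is /i/, which is a front vowel, so the suffix is -de, giving *boside*.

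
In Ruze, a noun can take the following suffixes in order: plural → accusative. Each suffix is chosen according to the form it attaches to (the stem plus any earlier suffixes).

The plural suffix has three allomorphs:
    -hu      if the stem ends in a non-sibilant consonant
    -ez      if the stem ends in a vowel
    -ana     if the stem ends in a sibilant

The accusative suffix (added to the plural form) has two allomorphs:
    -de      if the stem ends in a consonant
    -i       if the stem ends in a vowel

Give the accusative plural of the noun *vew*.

The final sound of *vew* is /w/, which is a non-sibilant consonant, so the plural suffix is -hu, giving *vewhu*.
Since the final sound of the plural form *vewhu* is /u/ (a vowel), it takes -i, giving *vewhui*.

vewhui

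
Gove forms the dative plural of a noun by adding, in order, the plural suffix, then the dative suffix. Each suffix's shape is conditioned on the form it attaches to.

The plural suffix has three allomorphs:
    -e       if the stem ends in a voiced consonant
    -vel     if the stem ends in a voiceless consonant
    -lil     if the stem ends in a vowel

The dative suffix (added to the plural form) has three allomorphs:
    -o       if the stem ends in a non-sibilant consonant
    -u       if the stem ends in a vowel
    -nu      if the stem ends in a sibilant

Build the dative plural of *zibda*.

zibdalilo

*zibda*: final sound = /a/, a vowel → -lil → *zibdalil*.
Since the final sound of the plural form *zibdalil* is /l/ (a non-sibilant consonant), it takes -o, giving *zibdalilo*.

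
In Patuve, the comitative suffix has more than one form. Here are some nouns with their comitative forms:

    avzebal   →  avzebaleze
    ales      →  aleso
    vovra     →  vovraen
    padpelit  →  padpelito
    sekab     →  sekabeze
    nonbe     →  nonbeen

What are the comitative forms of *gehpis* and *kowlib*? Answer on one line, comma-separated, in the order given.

The alternation tracks the final sound of the stem — -o when the stem ends in a voiceless consonant (*ales*, *padpelit*); -eze when the stem ends in a voiced consonant (*avzebal*, *sekab*); -en when the stem ends in a vowel (*vovra*, *nonbe*).
*gehpis* — final sound /s/ (a voiceless consonant) → -o → *gehpiso*.
Since the final sound of *kowlib* is /b/ (a voiced consonant), it takes -eze, giving *kowlibeze*.

gehpiso, kowlibeze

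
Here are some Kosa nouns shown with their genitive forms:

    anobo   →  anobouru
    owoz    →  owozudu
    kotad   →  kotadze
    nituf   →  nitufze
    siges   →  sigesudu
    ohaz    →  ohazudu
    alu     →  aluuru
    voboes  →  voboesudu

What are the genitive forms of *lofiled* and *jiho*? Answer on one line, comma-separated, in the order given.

lofiledze, jihouru

Looking at the final sound of each stem: -udu when the stem ends in a sibilant (*owoz*, *siges*, *ohaz*, *voboes*); -ze when the stem ends in a non-sibilant consonant (*kotad*, *nituf*); -uru when the stem ends in a vowel (*anobo*, *alu*).
*lofiled*: final sound = /d/, a non-sibilant consonant → -ze → *lofiledze*.
*jiho* — final sound /o/ (a vowel) → -uru → *jihouru*.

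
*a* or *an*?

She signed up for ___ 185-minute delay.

a

The indefinite article is chosen by the initial *sound* of the following word, not its spelling.
The number *185* is spoken "one hundred …", beginning with /wʌn/ — a consonant sound.
So the article is *a*: She signed up for a 185-minute delay.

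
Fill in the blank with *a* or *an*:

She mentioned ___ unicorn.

a

The indefinite article is chosen by the initial *sound* of the following word, not its spelling.
*unicorn* begins with the sound /juː/ (u pronounced /juː/) — a consonant sound.
So the article is *a*: She mentioned a unicorn.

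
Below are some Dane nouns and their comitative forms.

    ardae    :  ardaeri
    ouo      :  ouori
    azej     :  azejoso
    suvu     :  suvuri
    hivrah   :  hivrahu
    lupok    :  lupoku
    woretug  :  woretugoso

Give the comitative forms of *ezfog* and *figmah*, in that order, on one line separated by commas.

The suffix is conditioned by the final sound: -u when the stem ends in a voiceless consonant (*hivrah*, *lupok*); -oso when the stem ends in a voiced consonant (*azej*, *woretug*); -ri when the stem ends in a vowel (*ardae*, *ouo*, *suvu*).
*ezfog* — final sound /g/ (a voiced consonant) → -oso → *ezfogoso*.
Since the final sound of *figmah* is /h/ (a voiceless consonant), it takes -u, giving *figmahu*.

ezfogoso, figmahu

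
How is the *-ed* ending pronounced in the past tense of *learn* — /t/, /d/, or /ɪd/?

/d/

The stem *learn* ends in a voiced sound other than /d/.
The -ed suffix is realized as /ɪd/ after /t, d/; as /t/ after other voiceless consonants; and as /d/ after other voiced sounds.
So -ed on *learn* is pronounced /d/.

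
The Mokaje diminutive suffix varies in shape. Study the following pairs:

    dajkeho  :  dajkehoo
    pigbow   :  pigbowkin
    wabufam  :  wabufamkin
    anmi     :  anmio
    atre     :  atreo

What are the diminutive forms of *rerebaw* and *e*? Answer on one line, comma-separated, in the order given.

The suffix is conditioned by the final sound: -kin when the stem ends in a consonant (*pigbow*, *wabufam*); -o when the stem ends in a vowel (*dajkeho*, *anmi*, *atre*).
The final sound of *rerebaw* is /w/, which is a consonant, so the suffix is -kin, giving *rerebawkin*.
Since the final sound of *e* is /e/ (a vowel), it takes -o, giving *eo*.

rerebawkin, eo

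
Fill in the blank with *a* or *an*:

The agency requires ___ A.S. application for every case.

an

The indefinite article is chosen by the initial *sound* of the following word, not its spelling.
The initialism *A.S.* is read letter by letter; the first letter, A, is pronounced /eɪ/, which begins with a vowel sound.
So the article is *an*: The agency requires an A.S. application for every case.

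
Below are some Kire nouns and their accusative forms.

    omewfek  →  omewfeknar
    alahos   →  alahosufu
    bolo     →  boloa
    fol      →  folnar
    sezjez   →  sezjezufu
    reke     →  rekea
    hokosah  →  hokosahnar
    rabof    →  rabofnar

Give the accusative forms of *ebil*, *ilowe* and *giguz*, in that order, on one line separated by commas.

ebilnar, ilowea, giguzufu

The alternation tracks the final sound of the stem — -ufu when the stem ends in a sibilant (*alahos*, *sezjez*); -nar when the stem ends in a non-sibilant consonant (*omewfek*, *fol*, *hokosah*, *rabof*); -a when the stem ends in a vowel (*bolo*, *reke*).
The final sound of *ebil* is /l/, which is a non-sibilant consonant, so the suffix is -nar, giving *ebilnar*.
The final sound of *ilowe* is /e/, which is a vowel, so the suffix is -a, giving *ilowea*.
*giguz* — final sound /z/ (a sibilant) → -ufu → *giguzufu*.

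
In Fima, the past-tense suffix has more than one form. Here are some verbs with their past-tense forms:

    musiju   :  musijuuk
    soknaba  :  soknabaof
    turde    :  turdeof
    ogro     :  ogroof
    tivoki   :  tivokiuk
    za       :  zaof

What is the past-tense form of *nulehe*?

nuleheof

Looking at the last vowel of each stem: -uk when the last vowel of the stem is a high vowel (*musiju*, *tivoki*); -of when the last vowel of the stem is a non-high vowel (*soknaba*, *turde*, *ogro*, *za*).
*nulehe* — last vowel /e/ (a non-high vowel) → -of → *nuleheof*.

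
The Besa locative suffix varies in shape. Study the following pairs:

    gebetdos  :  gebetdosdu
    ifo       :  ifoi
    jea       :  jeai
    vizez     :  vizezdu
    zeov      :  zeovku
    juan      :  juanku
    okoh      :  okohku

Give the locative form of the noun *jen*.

jenku

The pattern is sibilance of the final sound: -du when the stem ends in a sibilant (*gebetdos*, *vizez*); -ku when the stem ends in a non-sibilant consonant (*zeov*, *juan*, *okoh*); -i when the stem ends in a vowel (*ifo*, *jea*).
The final sound of *jen* is /n/, which is a non-sibilant consonant, so the suffix is -ku, giving *jenku*.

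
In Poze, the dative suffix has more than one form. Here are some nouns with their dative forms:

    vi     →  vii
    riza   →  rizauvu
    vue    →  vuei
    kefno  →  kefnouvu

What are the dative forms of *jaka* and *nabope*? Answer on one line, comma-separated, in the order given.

The alternation tracks the last vowel of the stem — -i when the last vowel of the stem is a front vowel (*vi*, *vue*); -uvu when the last vowel of the stem is a back vowel (*riza*, *kefno*).
*jaka* — last vowel /a/ (a back vowel) → -uvu → *jakauvu*.
Since the last vowel of *nabope* is /e/ (a front vowel), it takes -i, giving *nabopei*.

jakauvu, nabopei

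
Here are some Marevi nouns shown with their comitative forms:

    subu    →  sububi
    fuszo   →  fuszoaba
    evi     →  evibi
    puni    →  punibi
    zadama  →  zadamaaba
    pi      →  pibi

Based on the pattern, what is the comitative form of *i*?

The alternation tracks the last vowel of the stem — -bi when the last vowel of the stem is a high vowel (*subu*, *evi*, *puni*, *pi*); -aba when the last vowel of the stem is a non-high vowel (*fuszo*, *zadama*).
Since the last vowel of *i* is /i/ (a high vowel), it takes -bi, giving *ibi*.

ibi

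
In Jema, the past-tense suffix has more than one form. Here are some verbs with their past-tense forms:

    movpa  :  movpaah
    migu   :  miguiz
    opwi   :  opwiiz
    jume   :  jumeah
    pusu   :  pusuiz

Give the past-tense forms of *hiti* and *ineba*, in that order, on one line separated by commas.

hitiiz, inebaah

The pattern is height harmony: -iz when the last vowel of the stem is a high vowel (*migu*, *opwi*, *pusu*); -ah when the last vowel of the stem is a non-high vowel (*movpa*, *jume*).
*hiti*: last vowel = /i/, a high vowel → -iz → *hitiiz*.
*ineba*: last vowel = /a/, a non-high vowel → -ah → *inebaah*.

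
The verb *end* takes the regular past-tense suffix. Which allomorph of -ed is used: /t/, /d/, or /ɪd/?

The stem *end* ends in /t/ or /d/.
The -ed suffix is realized as /ɪd/ after /t, d/; as /t/ after other voiceless consonants; and as /d/ after other voiced sounds.
So -ed on *end* is pronounced /ɪd/.

/ɪd/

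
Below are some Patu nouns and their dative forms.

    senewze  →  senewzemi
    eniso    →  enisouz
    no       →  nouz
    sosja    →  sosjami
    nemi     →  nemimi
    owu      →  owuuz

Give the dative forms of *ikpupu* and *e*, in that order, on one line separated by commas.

ikpupuuz, emi

Looking at the last vowel of each stem: -uz when the last vowel of the stem is a rounded vowel (*eniso*, *no*, *owu*); -mi when the last vowel of the stem is an unrounded vowel (*senewze*, *sosja*, *nemi*).
The last vowel of *ikpupu* is /u/, which is a rounded vowel, so the suffix is -uz, giving *ikpupuuz*.
The last vowel of *e* is /e/, which is an unrounded vowel, so the suffix is -mi, giving *emi*.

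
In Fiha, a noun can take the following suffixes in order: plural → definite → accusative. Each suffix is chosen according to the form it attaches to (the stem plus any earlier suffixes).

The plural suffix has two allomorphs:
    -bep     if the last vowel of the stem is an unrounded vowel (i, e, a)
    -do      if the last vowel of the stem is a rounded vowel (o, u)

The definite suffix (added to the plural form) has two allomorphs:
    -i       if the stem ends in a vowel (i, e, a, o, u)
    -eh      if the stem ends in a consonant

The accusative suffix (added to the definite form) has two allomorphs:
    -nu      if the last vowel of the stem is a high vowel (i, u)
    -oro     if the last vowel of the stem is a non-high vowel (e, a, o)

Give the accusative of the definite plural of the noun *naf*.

nafbepehoro

The last vowel of *naf* is /a/, which is an unrounded vowel, so the plural suffix is -bep, giving *nafbep*.
The final sound of the plural form *nafbep* is /p/, which is a consonant, so the definite suffix is -eh, giving *nafbepeh*.
The last vowel of the definite form *nafbepeh* is /e/, which is a non-high vowel, so the accusative suffix is -oro, giving *nafbepehoro*.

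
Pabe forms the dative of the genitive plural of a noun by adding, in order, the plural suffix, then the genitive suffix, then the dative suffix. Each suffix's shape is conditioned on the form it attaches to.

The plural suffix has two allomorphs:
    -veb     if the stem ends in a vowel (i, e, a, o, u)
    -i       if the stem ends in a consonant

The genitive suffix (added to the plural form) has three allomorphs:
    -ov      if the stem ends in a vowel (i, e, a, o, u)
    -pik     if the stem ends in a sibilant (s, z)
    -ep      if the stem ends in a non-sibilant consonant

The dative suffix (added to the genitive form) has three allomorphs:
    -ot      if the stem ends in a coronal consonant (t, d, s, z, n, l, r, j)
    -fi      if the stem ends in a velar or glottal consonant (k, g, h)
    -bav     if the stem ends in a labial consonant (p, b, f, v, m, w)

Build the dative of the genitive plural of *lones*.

The final sound of *lones* is /s/, which is a consonant, so the plural suffix is -i, giving *lonesi*.
Since the final sound of the plural form *lonesi* is /i/ (a vowel), it takes -ov, giving *lonesiov*.
The genitive form *lonesiov* — final consonant /v/ (labial) → -bav → *lonesiovbav*.

lonesiovbav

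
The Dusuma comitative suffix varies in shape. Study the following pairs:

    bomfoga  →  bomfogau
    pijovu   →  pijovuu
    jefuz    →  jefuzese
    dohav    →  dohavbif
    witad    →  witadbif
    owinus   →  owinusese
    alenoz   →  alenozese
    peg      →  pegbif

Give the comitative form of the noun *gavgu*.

gavguu

The alternation tracks the final sound of the stem — -ese when the stem ends in a sibilant (*jefuz*, *owinus*, *alenoz*); -bif when the stem ends in a non-sibilant consonant (*dohav*, *witad*, *peg*); -u when the stem ends in a vowel (*bomfoga*, *pijovu*).
The final sound of *gavgu* is /u/, which is a vowel, so the suffix is -u, giving *gavguu*.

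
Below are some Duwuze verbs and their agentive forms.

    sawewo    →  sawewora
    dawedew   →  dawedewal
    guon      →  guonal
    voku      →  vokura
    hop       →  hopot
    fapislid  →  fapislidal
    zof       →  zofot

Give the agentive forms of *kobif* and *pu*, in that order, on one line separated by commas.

The suffix is conditioned by the final sound: -ot when the stem ends in a voiceless consonant (*hop*, *zof*); -al when the stem ends in a voiced consonant (*dawedew*, *guon*, *fapislid*); -ra when the stem ends in a vowel (*sawewo*, *voku*).
*kobif* — final sound /f/ (a voiceless consonant) → -ot → *kobifot*.
Since the final sound of *pu* is /u/ (a vowel), it takes -ra, giving *pura*.

kobifot, pura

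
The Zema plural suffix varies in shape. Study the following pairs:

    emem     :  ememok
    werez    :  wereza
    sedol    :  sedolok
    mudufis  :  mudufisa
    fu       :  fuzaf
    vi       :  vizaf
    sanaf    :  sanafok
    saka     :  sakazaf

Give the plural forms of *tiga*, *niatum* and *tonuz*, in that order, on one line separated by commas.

tigazaf, niatumok, tonuza

The alternation tracks the final sound of the stem — -a when the stem ends in a sibilant (*werez*, *mudufis*); -ok when the stem ends in a non-sibilant consonant (*emem*, *sedol*, *sanaf*); -zaf when the stem ends in a vowel (*fu*, *vi*, *saka*).
Since the final sound of *tiga* is /a/ (a vowel), it takes -zaf, giving *tigazaf*.
*niatum*: final sound = /m/, a non-sibilant consonant → -ok → *niatumok*.
*tonuz*: final sound = /z/, a sibilant → -a → *tonuza*.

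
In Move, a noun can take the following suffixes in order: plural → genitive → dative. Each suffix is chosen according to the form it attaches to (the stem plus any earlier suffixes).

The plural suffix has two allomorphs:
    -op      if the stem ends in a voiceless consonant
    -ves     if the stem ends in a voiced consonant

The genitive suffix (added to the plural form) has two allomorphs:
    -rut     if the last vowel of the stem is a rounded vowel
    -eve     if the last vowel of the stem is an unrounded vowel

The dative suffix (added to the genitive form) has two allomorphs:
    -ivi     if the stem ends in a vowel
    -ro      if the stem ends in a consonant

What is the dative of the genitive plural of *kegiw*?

kegiwveseveivi

*kegiw* — final consonant /w/ (voiced) → -ves → *kegiwves*.
Since the last vowel of the plural form *kegiwves* is /e/ (an unrounded vowel), it takes -eve, giving *kegiwveseve*.
The genitive form *kegiwveseve*: final sound = /e/, a vowel → -ivi → *kegiwveseveivi*.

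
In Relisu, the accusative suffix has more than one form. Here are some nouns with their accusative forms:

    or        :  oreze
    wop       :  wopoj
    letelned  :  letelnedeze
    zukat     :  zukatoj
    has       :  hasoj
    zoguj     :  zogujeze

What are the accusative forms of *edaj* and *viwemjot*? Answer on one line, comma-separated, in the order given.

The alternation tracks the final consonant of the stem — -oj when the stem ends in a voiceless consonant (*wop*, *zukat*, *has*); -eze when the stem ends in a voiced consonant (*or*, *letelned*, *zoguj*).
Since the final consonant of *edaj* is /j/ (voiced), it takes -eze, giving *edajeze*.
*viwemjot* — final consonant /t/ (voiceless) → -oj → *viwemjotoj*.

edajeze, viwemjotoj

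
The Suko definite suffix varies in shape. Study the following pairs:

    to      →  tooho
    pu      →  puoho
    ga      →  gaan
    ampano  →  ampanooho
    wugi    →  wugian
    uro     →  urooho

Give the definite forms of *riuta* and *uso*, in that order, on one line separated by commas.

riutaan, usooho

Looking at the last vowel of each stem: -oho when the last vowel of the stem is a rounded vowel (*to*, *pu*, *ampano*, *uro*); -an when the last vowel of the stem is an unrounded vowel (*ga*, *wugi*).
*riuta*: last vowel = /a/, an unrounded vowel → -an → *riutaan*.
*uso*: last vowel = /o/, a rounded vowel → -oho → *usooho*.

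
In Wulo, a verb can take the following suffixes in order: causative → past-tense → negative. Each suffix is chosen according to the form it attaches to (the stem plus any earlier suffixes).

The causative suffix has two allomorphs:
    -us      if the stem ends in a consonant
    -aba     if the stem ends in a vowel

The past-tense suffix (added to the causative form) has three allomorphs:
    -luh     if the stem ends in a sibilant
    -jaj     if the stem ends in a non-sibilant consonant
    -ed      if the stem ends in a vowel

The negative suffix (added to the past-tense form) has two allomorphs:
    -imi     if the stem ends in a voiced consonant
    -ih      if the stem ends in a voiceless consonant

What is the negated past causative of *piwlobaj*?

*piwlobaj*: final sound = /j/, a consonant → -us → *piwlobajus*.
The causative form *piwlobajus* — final sound /s/ (a sibilant) → -luh → *piwlobajusluh*.
The past-tense form *piwlobajusluh* — final consonant /h/ (voiceless) → -ih → *piwlobajusluhih*.

piwlobajusluhih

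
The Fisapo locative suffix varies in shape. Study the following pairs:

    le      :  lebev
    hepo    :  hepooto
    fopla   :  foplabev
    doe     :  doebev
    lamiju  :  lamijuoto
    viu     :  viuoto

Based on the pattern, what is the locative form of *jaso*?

The suffix is conditioned by the last vowel: -oto when the last vowel of the stem is a rounded vowel (*hepo*, *lamiju*, *viu*); -bev when the last vowel of the stem is an unrounded vowel (*le*, *fopla*, *doe*).
*jaso* — last vowel /o/ (a rounded vowel) → -oto → *jasooto*.

jasooto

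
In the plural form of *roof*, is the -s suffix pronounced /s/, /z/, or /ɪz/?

The stem *roof* ends in a voiceless non-sibilant consonant.
The plural suffix surfaces as /ɪz/ after sibilants, /s/ after other voiceless consonants, and /z/ after other voiced sounds.
So the plural -s on *roof* is pronounced /s/.

/s/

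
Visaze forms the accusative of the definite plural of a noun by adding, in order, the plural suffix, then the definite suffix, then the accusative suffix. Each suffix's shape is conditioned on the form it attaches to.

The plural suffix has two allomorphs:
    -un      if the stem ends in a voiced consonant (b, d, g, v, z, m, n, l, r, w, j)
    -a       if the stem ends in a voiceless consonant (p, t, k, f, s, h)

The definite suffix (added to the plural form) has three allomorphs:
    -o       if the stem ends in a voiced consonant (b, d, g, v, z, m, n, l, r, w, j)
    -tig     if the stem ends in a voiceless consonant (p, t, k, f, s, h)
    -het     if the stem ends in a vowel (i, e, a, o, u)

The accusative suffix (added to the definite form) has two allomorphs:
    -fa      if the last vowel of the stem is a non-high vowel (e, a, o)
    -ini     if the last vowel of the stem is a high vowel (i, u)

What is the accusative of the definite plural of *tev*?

tevunofa

Since the final consonant of *tev* is /v/ (voiced), it takes -un, giving *tevun*.
Since the final sound of the plural form *tevun* is /n/ (a voiced consonant), it takes -o, giving *tevuno*.
Since the last vowel of the definite form *tevuno* is /o/ (a non-high vowel), it takes -fa, giving *tevunofa*.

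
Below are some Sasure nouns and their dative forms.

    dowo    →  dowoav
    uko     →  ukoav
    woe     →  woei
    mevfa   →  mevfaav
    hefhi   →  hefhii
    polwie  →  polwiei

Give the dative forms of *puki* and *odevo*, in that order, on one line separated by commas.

pukii, odevoav

The suffix is conditioned by the last vowel: -i when the last vowel of the stem is a front vowel (*woe*, *hefhi*, *polwie*); -av when the last vowel of the stem is a back vowel (*dowo*, *uko*, *mevfa*).
*puki*: last vowel = /i/, a front vowel → -i → *pukii*.
*odevo* — last vowel /o/ (a back vowel) → -av → *odevoav*.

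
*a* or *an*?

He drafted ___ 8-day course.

an

The indefinite article is chosen by the initial *sound* of the following word, not its spelling.
The number *8* is spoken "eight", beginning with /eɪt/ — a vowel sound.
So the article is *an*: He drafted an 8-day course.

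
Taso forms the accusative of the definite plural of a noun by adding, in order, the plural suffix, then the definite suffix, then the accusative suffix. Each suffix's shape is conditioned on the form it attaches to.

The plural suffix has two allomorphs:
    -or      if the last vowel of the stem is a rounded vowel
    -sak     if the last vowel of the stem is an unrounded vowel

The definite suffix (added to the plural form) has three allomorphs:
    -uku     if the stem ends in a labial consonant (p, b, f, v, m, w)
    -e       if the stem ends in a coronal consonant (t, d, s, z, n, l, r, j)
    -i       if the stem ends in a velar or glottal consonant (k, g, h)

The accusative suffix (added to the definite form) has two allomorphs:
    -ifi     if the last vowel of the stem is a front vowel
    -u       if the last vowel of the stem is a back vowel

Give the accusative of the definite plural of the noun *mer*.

*mer* — last vowel /e/ (an unrounded vowel) → -sak → *mersak*.
The plural form *mersak*: final consonant = /k/, velar/glottal → -i → *mersaki*.
Since the last vowel of the definite form *mersaki* is /i/ (a front vowel), it takes -ifi, giving *mersakiifi*.

mersakiifi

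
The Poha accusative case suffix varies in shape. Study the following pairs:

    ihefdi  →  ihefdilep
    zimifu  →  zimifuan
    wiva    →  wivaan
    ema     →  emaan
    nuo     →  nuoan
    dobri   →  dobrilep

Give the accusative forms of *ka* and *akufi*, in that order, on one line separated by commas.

Looking at the last vowel of each stem: -lep when the last vowel of the stem is a front vowel (*ihefdi*, *dobri*); -an when the last vowel of the stem is a back vowel (*zimifu*, *wiva*, *ema*, *nuo*).
*ka* — last vowel /a/ (a back vowel) → -an → *kaan*.
Since the last vowel of *akufi* is /i/ (a front vowel), it takes -lep, giving *akufilep*.

kaan, akufilep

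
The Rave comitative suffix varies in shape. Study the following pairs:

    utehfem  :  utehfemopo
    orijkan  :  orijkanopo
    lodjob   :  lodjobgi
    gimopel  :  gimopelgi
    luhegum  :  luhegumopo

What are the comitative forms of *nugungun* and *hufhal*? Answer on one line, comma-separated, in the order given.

The alternation tracks the final consonant of the stem — -opo when the stem ends in a nasal (*utehfem*, *orijkan*, *luhegum*); -gi when the stem ends in a non-nasal consonant (*lodjob*, *gimopel*).
*nugungun*: final consonant = /n/, a nasal → -opo → *nugungunopo*.
*hufhal*: final consonant = /l/, non-nasal → -gi → *hufhalgi*.

nugungunopo, hufhalgi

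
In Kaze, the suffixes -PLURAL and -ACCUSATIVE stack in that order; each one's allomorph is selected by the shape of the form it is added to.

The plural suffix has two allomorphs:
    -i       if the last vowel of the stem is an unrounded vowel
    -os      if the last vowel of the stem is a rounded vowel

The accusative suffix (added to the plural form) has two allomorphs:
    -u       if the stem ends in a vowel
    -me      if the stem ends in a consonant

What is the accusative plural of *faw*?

*faw*: last vowel = /a/, an unrounded vowel → -i → *fawi*.
The plural form *fawi*: final sound = /i/, a vowel → -u → *fawiu*.

fawiu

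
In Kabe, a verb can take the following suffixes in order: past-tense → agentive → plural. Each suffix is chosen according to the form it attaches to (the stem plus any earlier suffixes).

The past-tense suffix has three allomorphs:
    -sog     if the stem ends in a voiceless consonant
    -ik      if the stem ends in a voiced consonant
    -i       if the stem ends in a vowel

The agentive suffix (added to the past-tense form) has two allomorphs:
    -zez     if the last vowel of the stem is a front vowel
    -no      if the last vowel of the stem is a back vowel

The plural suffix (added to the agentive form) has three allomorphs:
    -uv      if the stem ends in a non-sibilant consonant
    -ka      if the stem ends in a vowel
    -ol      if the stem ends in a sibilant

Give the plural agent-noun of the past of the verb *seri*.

The final sound of *seri* is /i/, which is a vowel, so the past-tense suffix is -i, giving *serii*.
The past-tense form *serii*: last vowel = /i/, a front vowel → -zez → *seriizez*.
The agentive form *seriizez*: final sound = /z/, a sibilant → -ol → *seriizezol*.

seriizezol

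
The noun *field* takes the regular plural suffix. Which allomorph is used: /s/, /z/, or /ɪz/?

The stem *field* ends in a voiced non-sibilant sound.
The plural suffix surfaces as /ɪz/ after sibilants, /s/ after other voiceless consonants, and /z/ after other voiced sounds.
So the plural -s on *field* is pronounced /z/.

/z/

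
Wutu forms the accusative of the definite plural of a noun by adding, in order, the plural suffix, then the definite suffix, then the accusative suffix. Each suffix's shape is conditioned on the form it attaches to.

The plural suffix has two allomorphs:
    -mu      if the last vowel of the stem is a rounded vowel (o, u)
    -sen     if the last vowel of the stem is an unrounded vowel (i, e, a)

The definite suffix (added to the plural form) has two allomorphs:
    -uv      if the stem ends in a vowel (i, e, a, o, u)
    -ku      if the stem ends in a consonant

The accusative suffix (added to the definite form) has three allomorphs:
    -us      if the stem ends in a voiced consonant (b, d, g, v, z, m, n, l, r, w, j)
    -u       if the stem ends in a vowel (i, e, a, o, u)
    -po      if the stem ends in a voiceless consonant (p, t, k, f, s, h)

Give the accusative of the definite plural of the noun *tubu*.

tubumuuvus

Since the last vowel of *tubu* is /u/ (a rounded vowel), it takes -mu, giving *tubumu*.
The plural form *tubumu*: final sound = /u/, a vowel → -uv → *tubumuuv*.
The definite form *tubumuuv*: final sound = /v/, a voiced consonant → -us → *tubumuuvus*.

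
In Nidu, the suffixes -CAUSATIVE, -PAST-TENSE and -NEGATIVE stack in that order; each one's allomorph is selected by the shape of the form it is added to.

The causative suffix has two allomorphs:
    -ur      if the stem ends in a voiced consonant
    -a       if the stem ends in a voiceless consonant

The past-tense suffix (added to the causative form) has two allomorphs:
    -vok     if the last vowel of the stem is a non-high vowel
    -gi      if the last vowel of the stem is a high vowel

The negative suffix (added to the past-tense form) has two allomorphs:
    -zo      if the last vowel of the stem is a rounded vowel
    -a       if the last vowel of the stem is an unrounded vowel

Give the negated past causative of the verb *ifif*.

*ifif* — final consonant /f/ (voiceless) → -a → *ififa*.
Since the last vowel of the causative form *ififa* is /a/ (a non-high vowel), it takes -vok, giving *ififavok*.
The last vowel of the past-tense form *ififavok* is /o/, which is a rounded vowel, so the negative suffix is -zo, giving *ififavokzo*.

ififavokzo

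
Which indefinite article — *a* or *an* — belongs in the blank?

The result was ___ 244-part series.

The indefinite article is chosen by the initial *sound* of the following word, not its spelling.
The number *244* is spoken "two hundred …", beginning with /tuː/ — a consonant sound.
So the article is *a*: The result was a 244-part series.

a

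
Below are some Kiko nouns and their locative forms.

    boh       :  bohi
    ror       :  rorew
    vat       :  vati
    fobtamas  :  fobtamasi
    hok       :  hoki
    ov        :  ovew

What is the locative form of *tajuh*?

The pattern is voicing of the final consonant: -i when the stem ends in a voiceless consonant (*boh*, *vat*, *fobtamas*, *hok*); -ew when the stem ends in a voiced consonant (*ror*, *ov*).
The final consonant of *tajuh* is /h/, which is voiceless, so the suffix is -i, giving *tajuhi*.

tajuhi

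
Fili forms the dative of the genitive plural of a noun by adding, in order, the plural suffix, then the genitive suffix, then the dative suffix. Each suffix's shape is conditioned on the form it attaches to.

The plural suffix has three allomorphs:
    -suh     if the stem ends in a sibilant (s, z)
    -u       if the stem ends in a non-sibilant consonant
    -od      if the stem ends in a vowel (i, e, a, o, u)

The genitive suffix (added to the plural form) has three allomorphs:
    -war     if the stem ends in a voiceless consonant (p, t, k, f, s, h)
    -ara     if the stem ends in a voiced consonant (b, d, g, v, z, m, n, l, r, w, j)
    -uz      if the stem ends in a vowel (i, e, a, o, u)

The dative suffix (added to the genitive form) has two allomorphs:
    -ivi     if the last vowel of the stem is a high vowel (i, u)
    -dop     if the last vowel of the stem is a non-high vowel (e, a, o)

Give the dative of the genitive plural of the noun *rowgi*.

*rowgi* — final sound /i/ (a vowel) → -od → *rowgiod*.
The plural form *rowgiod*: final sound = /d/, a voiced consonant → -ara → *rowgiodara*.
The last vowel of the genitive form *rowgiodara* is /a/, which is a non-high vowel, so the dative suffix is -dop, giving *rowgiodaradop*.

rowgiodaradop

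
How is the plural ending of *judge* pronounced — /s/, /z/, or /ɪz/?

/ɪz/

The stem *judge* ends in a sibilant (/s, z, ʃ, ʒ, tʃ, dʒ/).
The plural suffix surfaces as /ɪz/ after sibilants, /s/ after other voiceless consonants, and /z/ after other voiced sounds.
So the plural -s on *judge* is pronounced /ɪz/.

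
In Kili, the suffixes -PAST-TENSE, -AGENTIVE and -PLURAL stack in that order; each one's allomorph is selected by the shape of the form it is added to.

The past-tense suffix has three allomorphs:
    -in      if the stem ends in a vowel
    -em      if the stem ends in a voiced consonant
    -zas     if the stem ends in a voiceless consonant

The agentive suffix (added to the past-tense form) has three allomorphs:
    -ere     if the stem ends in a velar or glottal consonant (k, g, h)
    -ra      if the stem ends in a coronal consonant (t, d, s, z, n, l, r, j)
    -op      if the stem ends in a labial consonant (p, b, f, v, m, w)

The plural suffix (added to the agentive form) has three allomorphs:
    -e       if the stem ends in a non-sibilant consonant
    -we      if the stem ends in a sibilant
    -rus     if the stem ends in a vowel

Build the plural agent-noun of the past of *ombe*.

*ombe*: final sound = /e/, a vowel → -in → *ombein*.
The final consonant of the past-tense form *ombein* is /n/, which is coronal, so the agentive suffix is -ra, giving *ombeinra*.
The agentive form *ombeinra*: final sound = /a/, a vowel → -rus → *ombeinrarus*.

ombeinrarus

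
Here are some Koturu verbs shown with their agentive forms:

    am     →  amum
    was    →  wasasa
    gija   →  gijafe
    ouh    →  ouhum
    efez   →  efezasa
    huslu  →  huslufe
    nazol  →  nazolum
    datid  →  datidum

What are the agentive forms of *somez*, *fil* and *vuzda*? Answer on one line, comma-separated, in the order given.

somezasa, filum, vuzdafe

The pattern is sibilance of the final sound: -asa when the stem ends in a sibilant (*was*, *efez*); -um when the stem ends in a non-sibilant consonant (*am*, *ouh*, *nazol*, *datid*); -fe when the stem ends in a vowel (*gija*, *huslu*).
Since the final sound of *somez* is /z/ (a sibilant), it takes -asa, giving *somezasa*.
Since the final sound of *fil* is /l/ (a non-sibilant consonant), it takes -um, giving *filum*.
Since the final sound of *vuzda* is /a/ (a vowel), it takes -fe, giving *vuzdafe*.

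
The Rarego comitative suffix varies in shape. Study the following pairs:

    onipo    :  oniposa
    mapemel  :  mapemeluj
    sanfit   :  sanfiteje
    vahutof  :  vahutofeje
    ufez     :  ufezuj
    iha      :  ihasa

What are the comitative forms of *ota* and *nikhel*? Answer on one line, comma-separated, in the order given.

otasa, nikheluj

The pattern is voicing of the final sound: -eje when the stem ends in a voiceless consonant (*sanfit*, *vahutof*); -uj when the stem ends in a voiced consonant (*mapemel*, *ufez*); -sa when the stem ends in a vowel (*onipo*, *iha*).
The final sound of *ota* is /a/, which is a vowel, so the suffix is -sa, giving *otasa*.
Since the final sound of *nikhel* is /l/ (a voiced consonant), it takes -uj, giving *nikheluj*.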